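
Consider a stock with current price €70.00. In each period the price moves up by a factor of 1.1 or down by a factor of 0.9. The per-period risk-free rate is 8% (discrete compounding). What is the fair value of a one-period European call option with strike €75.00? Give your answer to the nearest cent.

Risk-neutral probability p = (1 + 0.08 − 0.9)/(1.1 − 0.9) = 0.1800/0.2000 = 0.9000
Terminal stock prices: S_u = 77, S_d = 63
Terminal payoffs (S − K): max(2, 0) = 2, max(-12, 0) = 0
Node 0 (S = 70): V_0 = 1/1.08·[0.9000·2.0000 + 0.1000·0.0000] = 1.6667

€1.67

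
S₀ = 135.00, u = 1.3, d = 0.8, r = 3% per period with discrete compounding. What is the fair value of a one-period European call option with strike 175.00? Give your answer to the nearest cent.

Risk-neutral probability p = (1 + 0.03 − 0.8)/(1.3 − 0.8) = 0.2300/0.5000 = 0.4600
Terminal stock prices: S_u = 175.5, S_d = 108
Terminal payoffs (S − K): max(0.5, 0) = 0.5, max(-67, 0) = 0
Node 0 (S = 135): V_0 = 1/1.03·[0.4600·0.5000 + 0.5400·0.0000] = 0.2233

0.22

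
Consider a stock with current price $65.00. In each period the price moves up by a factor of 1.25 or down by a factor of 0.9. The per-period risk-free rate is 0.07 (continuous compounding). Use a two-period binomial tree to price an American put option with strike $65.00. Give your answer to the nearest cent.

$3.07

Risk-neutral probability p = (e^0.07 − 0.9)/(1.25 − 0.9) = 0.1725/0.3500 = 0.4929
Terminal stock prices: S_uu = 101.6, S_ud = 73.12, S_dd = 52.65
Terminal payoffs (K − S): max(-36.56, 0) = 0, max(-8.125, 0) = 0, max(12.35, 0) = 12.35
Node u (S = 81.25): continuation = e^(−0.07)·[0.4929·0.0000 + 0.5071·0.0000] = 0.0000; exercise value = 0.0000 ≤ continuation, so V_u = 0.0000
Node d (S = 58.5): continuation = e^(−0.07)·[0.4929·0.0000 + 0.5071·12.3500] = 5.8395; exercise value = 6.5000 > continuation, so V_d = 6.5000 (exercise)
Node 0 (S = 65): continuation = e^(−0.07)·[0.4929·0.0000 + 0.5071·6.5000] = 3.0734; exercise value = 0.0000 ≤ continuation, so V_0 = 3.0734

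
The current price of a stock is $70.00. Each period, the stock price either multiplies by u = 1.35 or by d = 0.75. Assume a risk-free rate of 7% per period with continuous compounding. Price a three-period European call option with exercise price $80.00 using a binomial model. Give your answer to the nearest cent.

Risk-neutral probability p = (e^0.07 − 0.75)/(1.35 − 0.75) = 0.3225/0.6000 = 0.5375
Terminal stock prices: S_uuu = 172.2, S_uud = 95.68, S_udd = 53.16, S_ddd = 29.53
Terminal payoffs (S − K): max(92.23, 0) = 92.23, max(15.68, 0) = 15.68, max(-26.84, 0) = 0, max(-50.47, 0) = 0
Node uu (S = 127.6): V_uu = e^(−0.07)·[0.5375·92.2263 + 0.4625·15.6813] = 52.9835
Node ud (S = 70.88): V_ud = e^(−0.07)·[0.5375·15.6813 + 0.4625·0.0000] = 7.8590
Node dd (S = 39.38): V_dd = e^(−0.07)·[0.5375·0.0000 + 0.4625·0.0000] = 0.0000
Node u (S = 94.5): V_u = e^(−0.07)·[0.5375·52.9835 + 0.4625·7.8590] = 29.9429
Node d (S = 52.5): V_d = e^(−0.07)·[0.5375·7.8590 + 0.4625·0.0000] = 3.9388
Node 0 (S = 70): V_0 = e^(−0.07)·[0.5375·29.9429 + 0.4625·3.9388] = 16.7051

$16.71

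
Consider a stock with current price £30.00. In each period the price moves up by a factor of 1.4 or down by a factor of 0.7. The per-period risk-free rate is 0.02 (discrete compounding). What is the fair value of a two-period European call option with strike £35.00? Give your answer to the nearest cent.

£4.78

Risk-neutral probability p = (1 + 0.02 − 0.7)/(1.4 − 0.7) = 0.3200/0.7000 = 0.4571
Terminal stock prices: S_uu = 58.8, S_ud = 29.4, S_dd = 14.7
Terminal payoffs (S − K): max(23.8, 0) = 23.8, max(-5.6, 0) = 0, max(-20.3, 0) = 0
Node u (S = 42): V_u = 1/1.02·[0.4571·23.8000 + 0.5429·0.0000] = 10.6667
Node d (S = 21): V_d = 1/1.02·[0.4571·0.0000 + 0.5429·0.0000] = 0.0000
Node 0 (S = 30): V_0 = 1/1.02·[0.4571·10.6667 + 0.5429·0.0000] = 4.7806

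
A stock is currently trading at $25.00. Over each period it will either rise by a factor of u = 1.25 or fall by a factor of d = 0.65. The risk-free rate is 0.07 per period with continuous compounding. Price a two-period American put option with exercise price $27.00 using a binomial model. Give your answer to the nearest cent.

$4.18

Risk-neutral probability p = (e^0.07 − 0.65)/(1.25 − 0.65) = 0.4225/0.6000 = 0.7042
Terminal stock prices: S_uu = 39.06, S_ud = 20.31, S_dd = 10.56
Terminal payoffs (K − S): max(-12.06, 0) = 0, max(6.688, 0) = 6.688, max(16.44, 0) = 16.44
Node u (S = 31.25): continuation = e^(−0.07)·[0.7042·0.0000 + 0.2958·6.6875] = 1.8445; exercise value = 0.0000 ≤ continuation, so V_u = 1.8445
Node d (S = 16.25): continuation = e^(−0.07)·[0.7042·6.6875 + 0.2958·16.4375] = 8.9246; exercise value = 10.7500 > continuation, so V_d = 10.7500 (exercise)
Node 0 (S = 25): continuation = e^(−0.07)·[0.7042·1.8445 + 0.2958·10.7500] = 4.1762; exercise value = 2.0000 ≤ continuation, so V_0 = 4.1762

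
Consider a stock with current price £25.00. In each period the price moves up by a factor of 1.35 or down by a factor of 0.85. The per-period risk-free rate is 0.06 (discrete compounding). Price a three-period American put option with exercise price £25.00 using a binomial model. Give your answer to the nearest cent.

Risk-neutral probability p = (1 + 0.06 − 0.85)/(1.35 − 0.85) = 0.2100/0.5000 = 0.4200
Terminal stock prices: S_uuu = 61.51, S_uud = 38.73, S_udd = 24.38, S_ddd = 15.35
Terminal payoffs (K − S): max(-36.51, 0) = 0, max(-13.73, 0) = 0, max(0.6156, 0) = 0.6156, max(9.647, 0) = 9.647
Node uu (S = 45.56): continuation = 1/1.06·[0.4200·0.0000 + 0.5800·0.0000] = 0.0000; exercise value = 0.0000 ≤ continuation, so V_uu = 0.0000
Node ud (S = 28.69): continuation = 1/1.06·[0.4200·0.0000 + 0.5800·0.6156] = 0.3369; exercise value = 0.0000 ≤ continuation, so V_ud = 0.3369
Node dd (S = 18.06): continuation = 1/1.06·[0.4200·0.6156 + 0.5800·9.6469] = 5.5224; exercise value = 6.9375 > continuation, so V_dd = 6.9375 (exercise)
Node u (S = 33.75): continuation = 1/1.06·[0.4200·0.0000 + 0.5800·0.3369] = 0.1843; exercise value = 0.0000 ≤ continuation, so V_u = 0.1843
Node d (S = 21.25): continuation = 1/1.06·[0.4200·0.3369 + 0.5800·6.9375] = 3.9295; exercise value = 3.7500 ≤ continuation, so V_d = 3.9295
Node 0 (S = 25): continuation = 1/1.06·[0.4200·0.1843 + 0.5800·3.9295] = 2.2231; exercise value = 0.0000 ≤ continuation, so V_0 = 2.2231

£2.22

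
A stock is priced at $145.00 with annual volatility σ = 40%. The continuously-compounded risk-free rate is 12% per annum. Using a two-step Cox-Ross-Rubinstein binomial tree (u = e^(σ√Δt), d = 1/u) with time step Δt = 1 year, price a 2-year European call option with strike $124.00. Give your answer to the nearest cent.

CRR parameters: u = e^(σ√Δt) = e^(0.4·√1) = 1.4918, d = 1/u = 0.6703
Per-period rate: rΔt = 0.12·1 = 0.12, so R = e^0.12 = 1.1275
Risk-neutral probability p = (e^0.12 − 0.6703)/(1.4918 − 0.6703) = 0.4572/0.8215 = 0.5565
Terminal stock prices: S_uu = 322.7, S_ud = 145, S_dd = 65.15
Terminal payoffs (S − K): max(198.7, 0) = 198.7, max(21, 0) = 21, max(-58.85, 0) = 0
Node u (S = 216.3): V_u = e^(−0.12)·[0.5565·198.7034 + 0.4435·21.0000] = 106.3364
Node d (S = 97.2): V_d = e^(−0.12)·[0.5565·21.0000 + 0.4435·0.0000] = 10.3652
Node 0 (S = 145): V_0 = e^(−0.12)·[0.5565·106.3364 + 0.4435·10.3652] = 56.5627

$56.56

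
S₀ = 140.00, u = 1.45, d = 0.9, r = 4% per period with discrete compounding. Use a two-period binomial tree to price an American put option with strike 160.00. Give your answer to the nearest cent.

24.37

Risk-neutral probability p = (1 + 0.04 − 0.9)/(1.45 − 0.9) = 0.1400/0.5500 = 0.2545
Terminal stock prices: S_uu = 294.4, S_ud = 182.7, S_dd = 113.4
Terminal payoffs (K − S): max(-134.4, 0) = 0, max(-22.7, 0) = 0, max(46.6, 0) = 46.6
Node u (S = 203): continuation = 1/1.04·[0.2545·0.0000 + 0.7455·0.0000] = 0.0000; exercise value = 0.0000 ≤ continuation, so V_u = 0.0000
Node d (S = 126): continuation = 1/1.04·[0.2545·0.0000 + 0.7455·46.6000] = 33.4021; exercise value = 34.0000 > continuation, so V_d = 34.0000 (exercise)
Node 0 (S = 140): continuation = 1/1.04·[0.2545·0.0000 + 0.7455·34.0000] = 24.3706; exercise value = 20.0000 ≤ continuation, so V_0 = 24.3706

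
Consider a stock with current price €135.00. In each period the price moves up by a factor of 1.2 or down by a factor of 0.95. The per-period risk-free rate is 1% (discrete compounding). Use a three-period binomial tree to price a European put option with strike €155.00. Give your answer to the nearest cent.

Risk-neutral probability p = (1 + 0.01 − 0.95)/(1.2 − 0.95) = 0.0600/0.2500 = 0.2400
Terminal stock prices: S_uuu = 233.3, S_uud = 184.7, S_udd = 146.2, S_ddd = 115.7
Terminal payoffs (K − S): max(-78.28, 0) = 0, max(-29.68, 0) = 0, max(8.795, 0) = 8.795, max(39.25, 0) = 39.25
Node uu (S = 194.4): V_uu = 1/1.01·[0.2400·0.0000 + 0.7600·0.0000] = 0.0000
Node ud (S = 153.9): V_ud = 1/1.01·[0.2400·0.0000 + 0.7600·8.7950] = 6.6180
Node dd (S = 121.8): V_dd = 1/1.01·[0.2400·8.7950 + 0.7600·39.2544] = 31.6278
Node u (S = 162): V_u = 1/1.01·[0.2400·0.0000 + 0.7600·6.6180] = 4.9799
Node d (S = 128.2): V_d = 1/1.01·[0.2400·6.6180 + 0.7600·31.6278] = 25.3718
Node 0 (S = 135): V_0 = 1/1.01·[0.2400·4.9799 + 0.7600·25.3718] = 20.2750

€20.27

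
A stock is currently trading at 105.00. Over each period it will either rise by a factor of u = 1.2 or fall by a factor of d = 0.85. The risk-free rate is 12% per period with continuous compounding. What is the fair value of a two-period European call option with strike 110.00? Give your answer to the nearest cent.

20.37

Risk-neutral probability p = (e^0.12 − 0.85)/(1.2 − 0.85) = 0.2775/0.3500 = 0.7928
Terminal stock prices: S_uu = 151.2, S_ud = 107.1, S_dd = 75.86
Terminal payoffs (S − K): max(41.2, 0) = 41.2, max(-2.9, 0) = 0, max(-34.14, 0) = 0
Node u (S = 126): V_u = e^(−0.12)·[0.7928·41.2000 + 0.2072·0.0000] = 28.9716
Node d (S = 89.25): V_d = e^(−0.12)·[0.7928·0.0000 + 0.2072·0.0000] = 0.0000
Node 0 (S = 105): V_0 = e^(−0.12)·[0.7928·28.9716 + 0.2072·0.0000] = 20.3726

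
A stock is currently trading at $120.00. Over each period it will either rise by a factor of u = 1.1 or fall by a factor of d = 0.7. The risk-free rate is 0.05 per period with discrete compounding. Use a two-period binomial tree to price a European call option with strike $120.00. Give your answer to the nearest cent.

Risk-neutral probability p = (1 + 0.05 − 0.7)/(1.1 − 0.7) = 0.3500/0.4000 = 0.8750
Terminal stock prices: S_uu = 145.2, S_ud = 92.4, S_dd = 58.8
Terminal payoffs (S − K): max(25.2, 0) = 25.2, max(-27.6, 0) = 0, max(-61.2, 0) = 0
Node u (S = 132): V_u = 1/1.05·[0.8750·25.2000 + 0.1250·0.0000] = 21.0000
Node d (S = 84): V_d = 1/1.05·[0.8750·0.0000 + 0.1250·0.0000] = 0.0000
Node 0 (S = 120): V_0 = 1/1.05·[0.8750·21.0000 + 0.1250·0.0000] = 17.5000

$17.50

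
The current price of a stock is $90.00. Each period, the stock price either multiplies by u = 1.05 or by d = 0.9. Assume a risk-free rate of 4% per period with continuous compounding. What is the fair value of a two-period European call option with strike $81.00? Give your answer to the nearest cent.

Risk-neutral probability p = (e^0.04 − 0.9)/(1.05 − 0.9) = 0.1408/0.1500 = 0.9387
Terminal stock prices: S_uu = 99.23, S_ud = 85.05, S_dd = 72.9
Terminal payoffs (S − K): max(18.23, 0) = 18.23, max(4.05, 0) = 4.05, max(-8.1, 0) = 0
Node u (S = 94.5): V_u = e^(−0.04)·[0.9387·18.2250 + 0.0613·4.0500] = 16.6761
Node d (S = 81): V_d = e^(−0.04)·[0.9387·4.0500 + 0.0613·0.0000] = 3.6528
Node 0 (S = 90): V_0 = e^(−0.04)·[0.9387·16.6761 + 0.0613·3.6528] = 15.2556

$15.26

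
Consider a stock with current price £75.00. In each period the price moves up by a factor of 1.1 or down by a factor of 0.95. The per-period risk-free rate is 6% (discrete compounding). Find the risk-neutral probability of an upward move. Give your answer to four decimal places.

p = 0.7333

Risk-neutral probability p = (1 + 0.06 − 0.95)/(1.1 − 0.95) = 0.1100/0.1500 = 0.7333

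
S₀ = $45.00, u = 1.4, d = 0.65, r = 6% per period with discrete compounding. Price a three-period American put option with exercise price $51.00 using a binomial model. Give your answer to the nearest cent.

Risk-neutral probability p = (1 + 0.06 − 0.65)/(1.4 − 0.65) = 0.4100/0.7500 = 0.5467
Terminal stock prices: S_uuu = 123.5, S_uud = 57.33, S_udd = 26.62, S_ddd = 12.36
Terminal payoffs (K − S): max(-72.48, 0) = 0, max(-6.33, 0) = 0, max(24.38, 0) = 24.38, max(38.64, 0) = 38.64
Node uu (S = 88.2): continuation = 1/1.06·[0.5467·0.0000 + 0.4533·0.0000] = 0.0000; exercise value = 0.0000 ≤ continuation, so V_uu = 0.0000
Node ud (S = 40.95): continuation = 1/1.06·[0.5467·0.0000 + 0.4533·24.3825] = 10.4277; exercise value = 10.0500 ≤ continuation, so V_ud = 10.4277
Node dd (S = 19.01): continuation = 1/1.06·[0.5467·24.3825 + 0.4533·38.6419] = 29.1007; exercise value = 31.9875 > continuation, so V_dd = 31.9875 (exercise)
Node u (S = 63): continuation = 1/1.06·[0.5467·0.0000 + 0.4533·10.4277] = 4.4597; exercise value = 0.0000 ≤ continuation, so V_u = 4.4597
Node d (S = 29.25): continuation = 1/1.06·[0.5467·10.4277 + 0.4533·31.9875] = 19.0580; exercise value = 21.7500 > continuation, so V_d = 21.7500 (exercise)
Node 0 (S = 45): continuation = 1/1.06·[0.5467·4.4597 + 0.4533·21.7500] = 11.6018; exercise value = 6.0000 ≤ continuation, so V_0 = 11.6018

$11.60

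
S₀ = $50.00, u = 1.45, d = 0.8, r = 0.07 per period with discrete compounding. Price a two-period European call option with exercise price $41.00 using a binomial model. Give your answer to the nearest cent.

Risk-neutral probability p = (1 + 0.07 − 0.8)/(1.45 − 0.8) = 0.2700/0.6500 = 0.4154
Terminal stock prices: S_uu = 105.1, S_ud = 58, S_dd = 32
Terminal payoffs (S − K): max(64.12, 0) = 64.12, max(17, 0) = 17, max(-9, 0) = 0
Node u (S = 72.5): V_u = 1/1.07·[0.4154·64.1250 + 0.5846·17.0000] = 34.1822
Node d (S = 40): V_d = 1/1.07·[0.4154·17.0000 + 0.5846·0.0000] = 6.5996
Node 0 (S = 50): V_0 = 1/1.07·[0.4154·34.1822 + 0.5846·6.5996] = 16.8757

$16.88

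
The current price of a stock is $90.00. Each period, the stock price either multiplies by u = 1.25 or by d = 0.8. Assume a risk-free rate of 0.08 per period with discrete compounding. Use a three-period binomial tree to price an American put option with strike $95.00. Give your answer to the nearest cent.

Risk-neutral probability p = (1 + 0.08 − 0.8)/(1.25 − 0.8) = 0.2800/0.4500 = 0.6222
Terminal stock prices: S_uuu = 175.8, S_uud = 112.5, S_udd = 72, S_ddd = 46.08
Terminal payoffs (K − S): max(-80.78, 0) = 0, max(-17.5, 0) = 0, max(23, 0) = 23, max(48.92, 0) = 48.92
Node uu (S = 140.6): continuation = 1/1.08·[0.6222·0.0000 + 0.3778·0.0000] = 0.0000; exercise value = 0.0000 ≤ continuation, so V_uu = 0.0000
Node ud (S = 90): continuation = 1/1.08·[0.6222·0.0000 + 0.3778·23.0000] = 8.0453; exercise value = 5.0000 ≤ continuation, so V_ud = 8.0453
Node dd (S = 57.6): continuation = 1/1.08·[0.6222·23.0000 + 0.3778·48.9200] = 30.3630; exercise value = 37.4000 > continuation, so V_dd = 37.4000 (exercise)
Node u (S = 112.5): continuation = 1/1.08·[0.6222·0.0000 + 0.3778·8.0453] = 2.8142; exercise value = 0.0000 ≤ continuation, so V_u = 2.8142
Node d (S = 72): continuation = 1/1.08·[0.6222·8.0453 + 0.3778·37.4000] = 17.7174; exercise value = 23.0000 > continuation, so V_d = 23.0000 (exercise)
Node 0 (S = 90): continuation = 1/1.08·[0.6222·2.8142 + 0.3778·23.0000] = 9.6666; exercise value = 5.0000 ≤ continuation, so V_0 = 9.6666

$9.67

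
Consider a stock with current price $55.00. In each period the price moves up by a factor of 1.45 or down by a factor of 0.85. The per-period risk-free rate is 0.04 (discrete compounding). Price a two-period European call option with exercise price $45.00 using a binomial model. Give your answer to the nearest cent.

Risk-neutral probability p = (1 + 0.04 − 0.85)/(1.45 − 0.85) = 0.1900/0.6000 = 0.3167
Terminal stock prices: S_uu = 115.6, S_ud = 67.79, S_dd = 39.74
Terminal payoffs (S − K): max(70.64, 0) = 70.64, max(22.79, 0) = 22.79, max(-5.263, 0) = 0
Node u (S = 79.75): V_u = 1/1.04·[0.3167·70.6375 + 0.6833·22.7875] = 36.4808
Node d (S = 46.75): V_d = 1/1.04·[0.3167·22.7875 + 0.6833·0.0000] = 6.9385
Node 0 (S = 55): V_0 = 1/1.04·[0.3167·36.4808 + 0.6833·6.9385] = 15.6669

$15.67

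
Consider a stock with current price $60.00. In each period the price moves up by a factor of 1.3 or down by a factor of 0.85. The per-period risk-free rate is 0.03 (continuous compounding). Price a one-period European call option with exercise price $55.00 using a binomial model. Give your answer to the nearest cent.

Risk-neutral probability p = (e^0.03 − 0.85)/(1.3 − 0.85) = 0.1805/0.4500 = 0.4010
Terminal stock prices: S_u = 78, S_d = 51
Terminal payoffs (S − K): max(23, 0) = 23, max(-4, 0) = 0
Node 0 (S = 60): V_0 = e^(−0.03)·[0.4010·23.0000 + 0.5990·0.0000] = 8.9506

$8.95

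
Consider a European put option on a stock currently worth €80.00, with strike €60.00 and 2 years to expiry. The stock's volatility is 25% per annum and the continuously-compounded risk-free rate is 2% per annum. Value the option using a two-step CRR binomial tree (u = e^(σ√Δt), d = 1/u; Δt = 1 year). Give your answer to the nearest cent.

CRR parameters: u = e^(σ√Δt) = e^(0.25·√1) = 1.2840, d = 1/u = 0.7788
Per-period rate: rΔt = 0.02·1 = 0.02, so R = e^0.02 = 1.0202
Risk-neutral probability p = (e^0.02 − 0.7788)/(1.2840 − 0.7788) = 0.2414/0.5052 = 0.4778
Terminal stock prices: S_uu = 131.9, S_ud = 80, S_dd = 48.52
Terminal payoffs (K − S): max(-71.9, 0) = 0, max(-20, 0) = 0, max(11.48, 0) = 11.48
Node u (S = 102.7): V_u = e^(−0.02)·[0.4778·0.0000 + 0.5222·0.0000] = 0.0000
Node d (S = 62.3): V_d = e^(−0.02)·[0.4778·0.0000 + 0.5222·11.4775] = 5.8748
Node 0 (S = 80): V_0 = e^(−0.02)·[0.4778·0.0000 + 0.5222·5.8748] = 3.0070

€3.01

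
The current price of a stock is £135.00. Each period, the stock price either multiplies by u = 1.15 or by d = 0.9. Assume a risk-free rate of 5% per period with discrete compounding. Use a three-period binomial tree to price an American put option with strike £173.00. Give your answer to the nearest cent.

£38.00

Risk-neutral probability p = (1 + 0.05 − 0.9)/(1.15 − 0.9) = 0.1500/0.2500 = 0.6000
Terminal stock prices: S_uuu = 205.3, S_uud = 160.7, S_udd = 125.8, S_ddd = 98.42
Terminal payoffs (K − S): max(-32.32, 0) = 0, max(12.32, 0) = 12.32, max(47.25, 0) = 47.25, max(74.58, 0) = 74.58
Node uu (S = 178.5): continuation = 1/1.05·[0.6000·0.0000 + 0.4000·12.3163] = 4.6919; exercise value = 0.0000 ≤ continuation, so V_uu = 4.6919
Node ud (S = 139.7): continuation = 1/1.05·[0.6000·12.3163 + 0.4000·47.2475] = 25.0369; exercise value = 33.2750 > continuation, so V_ud = 33.2750 (exercise)
Node dd (S = 109.4): continuation = 1/1.05·[0.6000·47.2475 + 0.4000·74.5850] = 55.4119; exercise value = 63.6500 > continuation, so V_dd = 63.6500 (exercise)
Node u (S = 155.2): continuation = 1/1.05·[0.6000·4.6919 + 0.4000·33.2750] = 15.3573; exercise value = 17.7500 > continuation, so V_u = 17.7500 (exercise)
Node d (S = 121.5): continuation = 1/1.05·[0.6000·33.2750 + 0.4000·63.6500] = 43.2619; exercise value = 51.5000 > continuation, so V_d = 51.5000 (exercise)
Node 0 (S = 135): continuation = 1/1.05·[0.6000·17.7500 + 0.4000·51.5000] = 29.7619; exercise value = 38.0000 > continuation, so V_0 = 38.0000 (exercise)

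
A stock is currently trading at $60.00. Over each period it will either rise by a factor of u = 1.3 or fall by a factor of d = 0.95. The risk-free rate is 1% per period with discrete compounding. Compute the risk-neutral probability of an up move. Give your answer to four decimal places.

p = 0.1714

Risk-neutral probability p = (1 + 0.01 − 0.95)/(1.3 − 0.95) = 0.0600/0.3500 = 0.1714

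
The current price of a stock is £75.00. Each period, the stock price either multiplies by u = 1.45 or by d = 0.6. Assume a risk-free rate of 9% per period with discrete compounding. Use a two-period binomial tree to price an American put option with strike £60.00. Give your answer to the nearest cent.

Risk-neutral probability p = (1 + 0.09 − 0.6)/(1.45 − 0.6) = 0.4900/0.8500 = 0.5765
Terminal stock prices: S_uu = 157.7, S_ud = 65.25, S_dd = 27
Terminal payoffs (K − S): max(-97.69, 0) = 0, max(-5.25, 0) = 0, max(33, 0) = 33
Node u (S = 108.8): continuation = 1/1.09·[0.5765·0.0000 + 0.4235·0.0000] = 0.0000; exercise value = 0.0000 ≤ continuation, so V_u = 0.0000
Node d (S = 45): continuation = 1/1.09·[0.5765·0.0000 + 0.4235·33.0000] = 12.8225; exercise value = 15.0000 > continuation, so V_d = 15.0000 (exercise)
Node 0 (S = 75): continuation = 1/1.09·[0.5765·0.0000 + 0.4235·15.0000] = 5.8284; exercise value = 0.0000 ≤ continuation, so V_0 = 5.8284

£5.83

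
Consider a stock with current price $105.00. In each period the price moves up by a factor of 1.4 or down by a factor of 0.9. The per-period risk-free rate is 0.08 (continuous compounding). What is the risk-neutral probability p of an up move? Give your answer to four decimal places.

Risk-neutral probability p = (e^0.08 − 0.9)/(1.4 − 0.9) = 0.1833/0.5000 = 0.3666

p = 0.3666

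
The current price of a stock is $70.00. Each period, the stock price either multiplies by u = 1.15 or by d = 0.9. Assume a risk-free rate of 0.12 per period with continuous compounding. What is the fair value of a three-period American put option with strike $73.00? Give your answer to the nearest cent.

$3.00

Risk-neutral probability p = (e^0.12 − 0.9)/(1.15 − 0.9) = 0.2275/0.2500 = 0.9100
Terminal stock prices: S_uuu = 106.5, S_uud = 83.32, S_udd = 65.2, S_ddd = 51.03
Terminal payoffs (K − S): max(-33.46, 0) = 0, max(-10.32, 0) = 0, max(7.795, 0) = 7.795, max(21.97, 0) = 21.97
Node uu (S = 92.57): continuation = e^(−0.12)·[0.9100·0.0000 + 0.0900·0.0000] = 0.0000; exercise value = 0.0000 ≤ continuation, so V_uu = 0.0000
Node ud (S = 72.45): continuation = e^(−0.12)·[0.9100·0.0000 + 0.0900·7.7950] = 0.6223; exercise value = 0.5500 ≤ continuation, so V_ud = 0.6223
Node dd (S = 56.7): continuation = e^(−0.12)·[0.9100·7.7950 + 0.0900·21.9700] = 8.0452; exercise value = 16.3000 > continuation, so V_dd = 16.3000 (exercise)
Node u (S = 80.5): continuation = e^(−0.12)·[0.9100·0.0000 + 0.0900·0.6223] = 0.0497; exercise value = 0.0000 ≤ continuation, so V_u = 0.0497
Node d (S = 63): continuation = e^(−0.12)·[0.9100·0.6223 + 0.0900·16.3000] = 1.8035; exercise value = 10.0000 > continuation, so V_d = 10.0000 (exercise)
Node 0 (S = 70): continuation = e^(−0.12)·[0.9100·0.0497 + 0.0900·10.0000] = 0.8384; exercise value = 3.0000 > continuation, so V_0 = 3.0000 (exercise)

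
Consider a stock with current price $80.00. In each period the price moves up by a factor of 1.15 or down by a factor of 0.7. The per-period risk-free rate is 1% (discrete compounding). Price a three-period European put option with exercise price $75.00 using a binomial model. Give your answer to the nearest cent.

Risk-neutral probability p = (1 + 0.01 − 0.7)/(1.15 − 0.7) = 0.3100/0.4500 = 0.6889
Terminal stock prices: S_uuu = 121.7, S_uud = 74.06, S_udd = 45.08, S_ddd = 27.44
Terminal payoffs (K − S): max(-46.67, 0) = 0, max(0.94, 0) = 0.94, max(29.92, 0) = 29.92, max(47.56, 0) = 47.56
Node uu (S = 105.8): V_uu = 1/1.01·[0.6889·0.0000 + 0.3111·0.9400] = 0.2895
Node ud (S = 64.4): V_ud = 1/1.01·[0.6889·0.9400 + 0.3111·29.9200] = 9.8574
Node dd (S = 39.2): V_dd = 1/1.01·[0.6889·29.9200 + 0.3111·47.5600] = 35.0574
Node u (S = 92): V_u = 1/1.01·[0.6889·0.2895 + 0.3111·9.8574] = 3.2339
Node d (S = 56): V_d = 1/1.01·[0.6889·9.8574 + 0.3111·35.0574] = 17.5222
Node 0 (S = 80): V_0 = 1/1.01·[0.6889·3.2339 + 0.3111·17.5222] = 7.6031

$7.60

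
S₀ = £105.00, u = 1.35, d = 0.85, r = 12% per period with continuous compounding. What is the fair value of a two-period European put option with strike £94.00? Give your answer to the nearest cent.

Risk-neutral probability p = (e^0.12 − 0.85)/(1.35 − 0.85) = 0.2775/0.5000 = 0.5550
Terminal stock prices: S_uu = 191.4, S_ud = 120.5, S_dd = 75.86
Terminal payoffs (K − S): max(-97.36, 0) = 0, max(-26.49, 0) = 0, max(18.14, 0) = 18.14
Node u (S = 141.8): V_u = e^(−0.12)·[0.5550·0.0000 + 0.4450·0.0000] = 0.0000
Node d (S = 89.25): V_d = e^(−0.12)·[0.5550·0.0000 + 0.4450·18.1375] = 7.1586
Node 0 (S = 105): V_0 = e^(−0.12)·[0.5550·0.0000 + 0.4450·7.1586] = 2.8254

£2.83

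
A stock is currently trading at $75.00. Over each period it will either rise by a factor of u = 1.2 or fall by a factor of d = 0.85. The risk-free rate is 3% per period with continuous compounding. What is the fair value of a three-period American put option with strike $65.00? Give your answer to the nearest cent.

$2.39

Risk-neutral probability p = (e^0.03 − 0.85)/(1.2 − 0.85) = 0.1805/0.3500 = 0.5156
Terminal stock prices: S_uuu = 129.6, S_uud = 91.8, S_udd = 65.02, S_ddd = 46.06
Terminal payoffs (K − S): max(-64.6, 0) = 0, max(-26.8, 0) = 0, max(-0.025, 0) = 0, max(18.94, 0) = 18.94
Node uu (S = 108): continuation = e^(−0.03)·[0.5156·0.0000 + 0.4844·0.0000] = 0.0000; exercise value = 0.0000 ≤ continuation, so V_uu = 0.0000
Node ud (S = 76.5): continuation = e^(−0.03)·[0.5156·0.0000 + 0.4844·0.0000] = 0.0000; exercise value = 0.0000 ≤ continuation, so V_ud = 0.0000
Node dd (S = 54.19): continuation = e^(−0.03)·[0.5156·0.0000 + 0.4844·18.9406] = 8.9040; exercise value = 10.8125 > continuation, so V_dd = 10.8125 (exercise)
Node u (S = 90): continuation = e^(−0.03)·[0.5156·0.0000 + 0.4844·0.0000] = 0.0000; exercise value = 0.0000 ≤ continuation, so V_u = 0.0000
Node d (S = 63.75): continuation = e^(−0.03)·[0.5156·0.0000 + 0.4844·10.8125] = 5.0829; exercise value = 1.2500 ≤ continuation, so V_d = 5.0829
Node 0 (S = 75): continuation = e^(−0.03)·[0.5156·0.0000 + 0.4844·5.0829] = 2.3895; exercise value = 0.0000 ≤ continuation, so V_0 = 2.3895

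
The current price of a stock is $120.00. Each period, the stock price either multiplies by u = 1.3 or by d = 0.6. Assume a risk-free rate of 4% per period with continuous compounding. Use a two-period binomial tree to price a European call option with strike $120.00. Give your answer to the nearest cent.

$30.31

Risk-neutral probability p = (e^0.04 − 0.6)/(1.3 − 0.6) = 0.4408/0.7000 = 0.6297
Terminal stock prices: S_uu = 202.8, S_ud = 93.6, S_dd = 43.2
Terminal payoffs (S − K): max(82.8, 0) = 82.8, max(-26.4, 0) = 0, max(-76.8, 0) = 0
Node u (S = 156): V_u = e^(−0.04)·[0.6297·82.8000 + 0.3703·0.0000] = 50.0971
Node d (S = 72): V_d = e^(−0.04)·[0.6297·0.0000 + 0.3703·0.0000] = 0.0000
Node 0 (S = 120): V_0 = e^(−0.04)·[0.6297·50.0971 + 0.3703·0.0000] = 30.3106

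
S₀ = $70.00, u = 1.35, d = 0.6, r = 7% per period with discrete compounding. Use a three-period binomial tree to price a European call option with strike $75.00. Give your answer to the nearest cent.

Risk-neutral probability p = (1 + 0.07 − 0.6)/(1.35 − 0.6) = 0.4700/0.7500 = 0.6267
Terminal stock prices: S_uuu = 172.2, S_uud = 76.55, S_udd = 34.02, S_ddd = 15.12
Terminal payoffs (S − K): max(97.23, 0) = 97.23, max(1.545, 0) = 1.545, max(-40.98, 0) = 0, max(-59.88, 0) = 0
Node uu (S = 127.6): V_uu = 1/1.07·[0.6267·97.2263 + 0.3733·1.5450] = 57.4815
Node ud (S = 56.7): V_ud = 1/1.07·[0.6267·1.5450 + 0.3733·0.0000] = 0.9049
Node dd (S = 25.2): V_dd = 1/1.07·[0.6267·0.0000 + 0.3733·0.0000] = 0.0000
Node u (S = 94.5): V_u = 1/1.07·[0.6267·57.4815 + 0.3733·0.9049] = 33.9809
Node d (S = 42): V_d = 1/1.07·[0.6267·0.9049 + 0.3733·0.0000] = 0.5299
Node 0 (S = 70): V_0 = 1/1.07·[0.6267·33.9809 + 0.3733·0.5299] = 20.0865

$20.09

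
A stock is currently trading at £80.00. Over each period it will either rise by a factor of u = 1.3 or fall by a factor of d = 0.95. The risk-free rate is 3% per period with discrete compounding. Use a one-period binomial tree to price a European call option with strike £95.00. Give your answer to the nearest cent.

Risk-neutral probability p = (1 + 0.03 − 0.95)/(1.3 − 0.95) = 0.0800/0.3500 = 0.2286
Terminal stock prices: S_u = 104, S_d = 76
Terminal payoffs (S − K): max(9, 0) = 9, max(-19, 0) = 0
Node 0 (S = 80): V_0 = 1/1.03·[0.2286·9.0000 + 0.7714·0.0000] = 1.9972

£2.00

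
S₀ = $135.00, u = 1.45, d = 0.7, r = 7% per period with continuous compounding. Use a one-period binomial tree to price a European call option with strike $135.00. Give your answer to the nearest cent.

$28.13

Risk-neutral probability p = (e^0.07 − 0.7)/(1.45 − 0.7) = 0.3725/0.7500 = 0.4967
Terminal stock prices: S_u = 195.8, S_d = 94.5
Terminal payoffs (S − K): max(60.75, 0) = 60.75, max(-40.5, 0) = 0
Node 0 (S = 135): V_0 = e^(−0.07)·[0.4967·60.7500 + 0.5033·0.0000] = 28.1333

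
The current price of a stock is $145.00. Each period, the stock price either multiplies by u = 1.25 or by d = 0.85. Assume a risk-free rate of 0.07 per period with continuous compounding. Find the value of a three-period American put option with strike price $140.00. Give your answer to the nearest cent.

Risk-neutral probability p = (e^0.07 − 0.85)/(1.25 − 0.85) = 0.2225/0.4000 = 0.5563
Terminal stock prices: S_uuu = 283.2, S_uud = 192.6, S_udd = 131, S_ddd = 89.05
Terminal payoffs (K − S): max(-143.2, 0) = 0, max(-52.58, 0) = 0, max(9.047, 0) = 9.047, max(50.95, 0) = 50.95
Node uu (S = 226.6): continuation = e^(−0.07)·[0.5563·0.0000 + 0.4437·0.0000] = 0.0000; exercise value = 0.0000 ≤ continuation, so V_uu = 0.0000
Node ud (S = 154.1): continuation = e^(−0.07)·[0.5563·0.0000 + 0.4437·9.0469] = 3.7430; exercise value = 0.0000 ≤ continuation, so V_ud = 3.7430
Node dd (S = 104.8): continuation = e^(−0.07)·[0.5563·9.0469 + 0.4437·50.9519] = 25.7726; exercise value = 35.2375 > continuation, so V_dd = 35.2375 (exercise)
Node u (S = 181.2): continuation = e^(−0.07)·[0.5563·0.0000 + 0.4437·3.7430] = 1.5486; exercise value = 0.0000 ≤ continuation, so V_u = 1.5486
Node d (S = 123.2): continuation = e^(−0.07)·[0.5563·3.7430 + 0.4437·35.2375] = 16.5202; exercise value = 16.7500 > continuation, so V_d = 16.7500 (exercise)
Node 0 (S = 145): continuation = e^(−0.07)·[0.5563·1.5486 + 0.4437·16.7500] = 7.7332; exercise value = 0.0000 ≤ continuation, so V_0 = 7.7332

$7.73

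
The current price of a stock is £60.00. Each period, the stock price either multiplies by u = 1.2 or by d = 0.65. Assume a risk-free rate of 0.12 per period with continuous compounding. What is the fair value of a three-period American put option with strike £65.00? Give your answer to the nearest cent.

£5.29

Risk-neutral probability p = (e^0.12 − 0.65)/(1.2 − 0.65) = 0.4775/0.5500 = 0.8682
Terminal stock prices: S_uuu = 103.7, S_uud = 56.16, S_udd = 30.42, S_ddd = 16.48
Terminal payoffs (K − S): max(-38.68, 0) = 0, max(8.84, 0) = 8.84, max(34.58, 0) = 34.58, max(48.52, 0) = 48.52
Node uu (S = 86.4): continuation = e^(−0.12)·[0.8682·0.0000 + 0.1318·8.8400] = 1.0335; exercise value = 0.0000 ≤ continuation, so V_uu = 1.0335
Node ud (S = 46.8): continuation = e^(−0.12)·[0.8682·8.8400 + 0.1318·34.5800] = 10.8498; exercise value = 18.2000 > continuation, so V_ud = 18.2000 (exercise)
Node dd (S = 25.35): continuation = e^(−0.12)·[0.8682·34.5800 + 0.1318·48.5225] = 32.2998; exercise value = 39.6500 > continuation, so V_dd = 39.6500 (exercise)
Node u (S = 72): continuation = e^(−0.12)·[0.8682·1.0335 + 0.1318·18.2000] = 2.9237; exercise value = 0.0000 ≤ continuation, so V_u = 2.9237
Node d (S = 39): continuation = e^(−0.12)·[0.8682·18.2000 + 0.1318·39.6500] = 18.6498; exercise value = 26.0000 > continuation, so V_d = 26.0000 (exercise)
Node 0 (S = 60): continuation = e^(−0.12)·[0.8682·2.9237 + 0.1318·26.0000] = 5.2911; exercise value = 5.0000 ≤ continuation, so V_0 = 5.2911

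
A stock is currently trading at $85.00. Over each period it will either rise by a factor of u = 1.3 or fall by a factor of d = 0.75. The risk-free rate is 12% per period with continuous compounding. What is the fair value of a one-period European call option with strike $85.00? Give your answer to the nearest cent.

$15.52

Risk-neutral probability p = (e^0.12 − 0.75)/(1.3 − 0.75) = 0.3775/0.5500 = 0.6864
Terminal stock prices: S_u = 110.5, S_d = 63.75
Terminal payoffs (S − K): max(25.5, 0) = 25.5, max(-21.25, 0) = 0
Node 0 (S = 85): V_0 = e^(−0.12)·[0.6864·25.5000 + 0.3136·0.0000] = 15.5230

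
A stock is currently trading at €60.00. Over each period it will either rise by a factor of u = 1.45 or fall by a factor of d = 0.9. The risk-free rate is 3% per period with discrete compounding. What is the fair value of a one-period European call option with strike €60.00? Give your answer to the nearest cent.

Risk-neutral probability p = (1 + 0.03 − 0.9)/(1.45 − 0.9) = 0.1300/0.5500 = 0.2364
Terminal stock prices: S_u = 87, S_d = 54
Terminal payoffs (S − K): max(27, 0) = 27, max(-6, 0) = 0
Node 0 (S = 60): V_0 = 1/1.03·[0.2364·27.0000 + 0.7636·0.0000] = 6.1959

€6.20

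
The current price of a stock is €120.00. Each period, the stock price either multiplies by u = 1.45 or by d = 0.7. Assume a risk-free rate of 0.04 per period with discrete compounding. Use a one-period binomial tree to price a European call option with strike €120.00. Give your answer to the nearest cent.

Risk-neutral probability p = (1 + 0.04 − 0.7)/(1.45 − 0.7) = 0.3400/0.7500 = 0.4533
Terminal stock prices: S_u = 174, S_d = 84
Terminal payoffs (S − K): max(54, 0) = 54, max(-36, 0) = 0
Node 0 (S = 120): V_0 = 1/1.04·[0.4533·54.0000 + 0.5467·0.0000] = 23.5385

€23.54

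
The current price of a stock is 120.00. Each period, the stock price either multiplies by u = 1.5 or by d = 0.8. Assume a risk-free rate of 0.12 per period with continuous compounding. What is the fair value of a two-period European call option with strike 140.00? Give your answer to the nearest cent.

Risk-neutral probability p = (e^0.12 − 0.8)/(1.5 − 0.8) = 0.3275/0.7000 = 0.4679
Terminal stock prices: S_uu = 270, S_ud = 144, S_dd = 76.8
Terminal payoffs (S − K): max(130, 0) = 130, max(4, 0) = 4, max(-63.2, 0) = 0
Node u (S = 180): V_u = e^(−0.12)·[0.4679·130.0000 + 0.5321·4.0000] = 55.8311
Node d (S = 96): V_d = e^(−0.12)·[0.4679·4.0000 + 0.5321·0.0000] = 1.6598
Node 0 (S = 120): V_0 = e^(−0.12)·[0.4679·55.8311 + 0.5321·1.6598] = 23.9504

23.95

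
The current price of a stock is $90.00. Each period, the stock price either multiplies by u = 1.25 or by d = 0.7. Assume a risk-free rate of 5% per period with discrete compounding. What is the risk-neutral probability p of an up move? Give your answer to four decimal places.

p = 0.6364

Risk-neutral probability p = (1 + 0.05 − 0.7)/(1.25 − 0.7) = 0.3500/0.5500 = 0.6364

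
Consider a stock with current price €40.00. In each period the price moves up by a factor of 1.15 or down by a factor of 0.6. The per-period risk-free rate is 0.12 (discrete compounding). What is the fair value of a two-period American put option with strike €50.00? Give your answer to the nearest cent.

Risk-neutral probability p = (1 + 0.12 − 0.6)/(1.15 − 0.6) = 0.5200/0.5500 = 0.9455
Terminal stock prices: S_uu = 52.9, S_ud = 27.6, S_dd = 14.4
Terminal payoffs (K − S): max(-2.9, 0) = 0, max(22.4, 0) = 22.4, max(35.6, 0) = 35.6
Node u (S = 46): continuation = 1/1.12·[0.9455·0.0000 + 0.0545·22.4000] = 1.0909; exercise value = 4.0000 > continuation, so V_u = 4.0000 (exercise)
Node d (S = 24): continuation = 1/1.12·[0.9455·22.4000 + 0.0545·35.6000] = 20.6429; exercise value = 26.0000 > continuation, so V_d = 26.0000 (exercise)
Node 0 (S = 40): continuation = 1/1.12·[0.9455·4.0000 + 0.0545·26.0000] = 4.6429; exercise value = 10.0000 > continuation, so V_0 = 10.0000 (exercise)

€10.00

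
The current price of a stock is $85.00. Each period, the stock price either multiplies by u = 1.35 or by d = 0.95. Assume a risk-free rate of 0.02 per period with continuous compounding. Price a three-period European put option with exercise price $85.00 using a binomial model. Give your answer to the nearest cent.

Risk-neutral probability p = (e^0.02 − 0.95)/(1.35 − 0.95) = 0.0702/0.4000 = 0.1755
Terminal stock prices: S_uuu = 209.1, S_uud = 147.2, S_udd = 103.6, S_ddd = 72.88
Terminal payoffs (K − S): max(-124.1, 0) = 0, max(-62.17, 0) = 0, max(-18.56, 0) = 0, max(12.12, 0) = 12.12
Node uu (S = 154.9): V_uu = e^(−0.02)·[0.1755·0.0000 + 0.8245·0.0000] = 0.0000
Node ud (S = 109): V_ud = e^(−0.02)·[0.1755·0.0000 + 0.8245·0.0000] = 0.0000
Node dd (S = 76.71): V_dd = e^(−0.02)·[0.1755·0.0000 + 0.8245·12.1231] = 9.7976
Node u (S = 114.8): V_u = e^(−0.02)·[0.1755·0.0000 + 0.8245·0.0000] = 0.0000
Node d (S = 80.75): V_d = e^(−0.02)·[0.1755·0.0000 + 0.8245·9.7976] = 7.9181
Node 0 (S = 85): V_0 = e^(−0.02)·[0.1755·0.0000 + 0.8245·7.9181] = 6.3992

$6.40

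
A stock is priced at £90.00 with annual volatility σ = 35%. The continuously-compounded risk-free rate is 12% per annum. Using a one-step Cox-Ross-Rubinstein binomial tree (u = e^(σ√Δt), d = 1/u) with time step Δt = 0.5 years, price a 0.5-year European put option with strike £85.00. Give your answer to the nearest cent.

CRR parameters: u = e^(σ√Δt) = e^(0.35·√0.5) = 1.2808, d = 1/u = 0.7808
Per-period rate: rΔt = 0.12·0.5 = 0.06, so R = e^0.06 = 1.0618
Risk-neutral probability p = (e^0.06 − 0.7808)/(1.2808 − 0.7808) = 0.2811/0.5000 = 0.5621
Terminal stock prices: S_u = 115.3, S_d = 70.27
Terminal payoffs (K − S): max(-30.27, 0) = 0, max(14.73, 0) = 14.73
Node 0 (S = 90): V_0 = e^(−0.06)·[0.5621·0.0000 + 0.4379·14.7316] = 6.0752

£6.08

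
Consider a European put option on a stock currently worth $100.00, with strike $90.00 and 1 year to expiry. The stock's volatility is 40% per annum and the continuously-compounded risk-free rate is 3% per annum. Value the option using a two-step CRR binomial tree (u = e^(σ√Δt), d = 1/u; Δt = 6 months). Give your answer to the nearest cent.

$9.53

CRR parameters: u = e^(σ√Δt) = e^(0.4·√0.5) = 1.3269, d = 1/u = 0.7536
Per-period rate: rΔt = 0.03·0.5 = 0.015, so R = e^0.015 = 1.0151
Risk-neutral probability p = (e^0.015 − 0.7536)/(1.3269 − 0.7536) = 0.2615/0.5733 = 0.4561
Terminal stock prices: S_uu = 176.1, S_ud = 100, S_dd = 56.8
Terminal payoffs (K − S): max(-86.07, 0) = 0, max(-10, 0) = 0, max(33.2, 0) = 33.2
Node u (S = 132.7): V_u = e^(−0.015)·[0.4561·0.0000 + 0.5439·0.0000] = 0.0000
Node d (S = 75.36): V_d = e^(−0.015)·[0.4561·0.0000 + 0.5439·33.2029] = 17.7895
Node 0 (S = 100): V_0 = e^(−0.015)·[0.4561·0.0000 + 0.5439·17.7895] = 9.5313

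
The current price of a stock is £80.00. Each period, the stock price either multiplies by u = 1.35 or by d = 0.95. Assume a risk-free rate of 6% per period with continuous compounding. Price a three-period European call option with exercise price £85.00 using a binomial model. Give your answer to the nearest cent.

Risk-neutral probability p = (e^0.06 − 0.95)/(1.35 − 0.95) = 0.1118/0.4000 = 0.2796
Terminal stock prices: S_uuu = 196.8, S_uud = 138.5, S_udd = 97.47, S_ddd = 68.59
Terminal payoffs (S − K): max(111.8, 0) = 111.8, max(53.51, 0) = 53.51, max(12.47, 0) = 12.47, max(-16.41, 0) = 0
Node uu (S = 145.8): V_uu = e^(−0.06)·[0.2796·111.8300 + 0.7204·53.5100] = 65.7500
Node ud (S = 102.6): V_ud = e^(−0.06)·[0.2796·53.5100 + 0.7204·12.4700] = 22.5500
Node dd (S = 72.2): V_dd = e^(−0.06)·[0.2796·12.4700 + 0.7204·0.0000] = 3.2835
Node u (S = 108): V_u = e^(−0.06)·[0.2796·65.7500 + 0.7204·22.5500] = 32.6118
Node d (S = 76): V_d = e^(−0.06)·[0.2796·22.5500 + 0.7204·3.2835] = 8.1653
Node 0 (S = 80): V_0 = e^(−0.06)·[0.2796·32.6118 + 0.7204·8.1653] = 14.1268

£14.13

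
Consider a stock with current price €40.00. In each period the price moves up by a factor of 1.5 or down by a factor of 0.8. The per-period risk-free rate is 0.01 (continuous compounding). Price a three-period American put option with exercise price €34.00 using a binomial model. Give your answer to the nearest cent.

Risk-neutral probability p = (e^0.01 − 0.8)/(1.5 − 0.8) = 0.2101/0.7000 = 0.3001
Terminal stock prices: S_uuu = 135, S_uud = 72, S_udd = 38.4, S_ddd = 20.48
Terminal payoffs (K − S): max(-101, 0) = 0, max(-38, 0) = 0, max(-4.4, 0) = 0, max(13.52, 0) = 13.52
Node uu (S = 90): continuation = e^(−0.01)·[0.3001·0.0000 + 0.6999·0.0000] = 0.0000; exercise value = 0.0000 ≤ continuation, so V_uu = 0.0000
Node ud (S = 48): continuation = e^(−0.01)·[0.3001·0.0000 + 0.6999·0.0000] = 0.0000; exercise value = 0.0000 ≤ continuation, so V_ud = 0.0000
Node dd (S = 25.6): continuation = e^(−0.01)·[0.3001·0.0000 + 0.6999·13.5200] = 9.3689; exercise value = 8.4000 ≤ continuation, so V_dd = 9.3689
Node u (S = 60): continuation = e^(−0.01)·[0.3001·0.0000 + 0.6999·0.0000] = 0.0000; exercise value = 0.0000 ≤ continuation, so V_u = 0.0000
Node d (S = 32): continuation = e^(−0.01)·[0.3001·0.0000 + 0.6999·9.3689] = 6.4923; exercise value = 2.0000 ≤ continuation, so V_d = 6.4923
Node 0 (S = 40): continuation = e^(−0.01)·[0.3001·0.0000 + 0.6999·6.4923] = 4.4989; exercise value = 0.0000 ≤ continuation, so V_0 = 4.4989

€4.50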